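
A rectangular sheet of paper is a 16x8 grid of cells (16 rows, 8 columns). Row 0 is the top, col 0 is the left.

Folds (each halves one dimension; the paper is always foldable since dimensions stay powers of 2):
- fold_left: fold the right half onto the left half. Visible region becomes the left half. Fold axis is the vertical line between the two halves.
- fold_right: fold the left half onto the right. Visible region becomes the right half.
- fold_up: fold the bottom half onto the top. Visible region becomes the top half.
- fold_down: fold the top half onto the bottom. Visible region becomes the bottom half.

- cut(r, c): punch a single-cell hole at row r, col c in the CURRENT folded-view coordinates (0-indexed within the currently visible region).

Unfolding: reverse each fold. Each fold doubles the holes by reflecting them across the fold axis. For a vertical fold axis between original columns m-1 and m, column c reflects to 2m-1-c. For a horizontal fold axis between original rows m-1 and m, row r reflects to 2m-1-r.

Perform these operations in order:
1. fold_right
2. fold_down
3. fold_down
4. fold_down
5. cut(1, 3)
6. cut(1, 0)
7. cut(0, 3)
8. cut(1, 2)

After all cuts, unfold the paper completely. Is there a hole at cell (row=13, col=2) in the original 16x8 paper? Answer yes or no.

Answer: no

Derivation:
Op 1 fold_right: fold axis v@4; visible region now rows[0,16) x cols[4,8) = 16x4
Op 2 fold_down: fold axis h@8; visible region now rows[8,16) x cols[4,8) = 8x4
Op 3 fold_down: fold axis h@12; visible region now rows[12,16) x cols[4,8) = 4x4
Op 4 fold_down: fold axis h@14; visible region now rows[14,16) x cols[4,8) = 2x4
Op 5 cut(1, 3): punch at orig (15,7); cuts so far [(15, 7)]; region rows[14,16) x cols[4,8) = 2x4
Op 6 cut(1, 0): punch at orig (15,4); cuts so far [(15, 4), (15, 7)]; region rows[14,16) x cols[4,8) = 2x4
Op 7 cut(0, 3): punch at orig (14,7); cuts so far [(14, 7), (15, 4), (15, 7)]; region rows[14,16) x cols[4,8) = 2x4
Op 8 cut(1, 2): punch at orig (15,6); cuts so far [(14, 7), (15, 4), (15, 6), (15, 7)]; region rows[14,16) x cols[4,8) = 2x4
Unfold 1 (reflect across h@14): 8 holes -> [(12, 4), (12, 6), (12, 7), (13, 7), (14, 7), (15, 4), (15, 6), (15, 7)]
Unfold 2 (reflect across h@12): 16 holes -> [(8, 4), (8, 6), (8, 7), (9, 7), (10, 7), (11, 4), (11, 6), (11, 7), (12, 4), (12, 6), (12, 7), (13, 7), (14, 7), (15, 4), (15, 6), (15, 7)]
Unfold 3 (reflect across h@8): 32 holes -> [(0, 4), (0, 6), (0, 7), (1, 7), (2, 7), (3, 4), (3, 6), (3, 7), (4, 4), (4, 6), (4, 7), (5, 7), (6, 7), (7, 4), (7, 6), (7, 7), (8, 4), (8, 6), (8, 7), (9, 7), (10, 7), (11, 4), (11, 6), (11, 7), (12, 4), (12, 6), (12, 7), (13, 7), (14, 7), (15, 4), (15, 6), (15, 7)]
Unfold 4 (reflect across v@4): 64 holes -> [(0, 0), (0, 1), (0, 3), (0, 4), (0, 6), (0, 7), (1, 0), (1, 7), (2, 0), (2, 7), (3, 0), (3, 1), (3, 3), (3, 4), (3, 6), (3, 7), (4, 0), (4, 1), (4, 3), (4, 4), (4, 6), (4, 7), (5, 0), (5, 7), (6, 0), (6, 7), (7, 0), (7, 1), (7, 3), (7, 4), (7, 6), (7, 7), (8, 0), (8, 1), (8, 3), (8, 4), (8, 6), (8, 7), (9, 0), (9, 7), (10, 0), (10, 7), (11, 0), (11, 1), (11, 3), (11, 4), (11, 6), (11, 7), (12, 0), (12, 1), (12, 3), (12, 4), (12, 6), (12, 7), (13, 0), (13, 7), (14, 0), (14, 7), (15, 0), (15, 1), (15, 3), (15, 4), (15, 6), (15, 7)]
Holes: [(0, 0), (0, 1), (0, 3), (0, 4), (0, 6), (0, 7), (1, 0), (1, 7), (2, 0), (2, 7), (3, 0), (3, 1), (3, 3), (3, 4), (3, 6), (3, 7), (4, 0), (4, 1), (4, 3), (4, 4), (4, 6), (4, 7), (5, 0), (5, 7), (6, 0), (6, 7), (7, 0), (7, 1), (7, 3), (7, 4), (7, 6), (7, 7), (8, 0), (8, 1), (8, 3), (8, 4), (8, 6), (8, 7), (9, 0), (9, 7), (10, 0), (10, 7), (11, 0), (11, 1), (11, 3), (11, 4), (11, 6), (11, 7), (12, 0), (12, 1), (12, 3), (12, 4), (12, 6), (12, 7), (13, 0), (13, 7), (14, 0), (14, 7), (15, 0), (15, 1), (15, 3), (15, 4), (15, 6), (15, 7)]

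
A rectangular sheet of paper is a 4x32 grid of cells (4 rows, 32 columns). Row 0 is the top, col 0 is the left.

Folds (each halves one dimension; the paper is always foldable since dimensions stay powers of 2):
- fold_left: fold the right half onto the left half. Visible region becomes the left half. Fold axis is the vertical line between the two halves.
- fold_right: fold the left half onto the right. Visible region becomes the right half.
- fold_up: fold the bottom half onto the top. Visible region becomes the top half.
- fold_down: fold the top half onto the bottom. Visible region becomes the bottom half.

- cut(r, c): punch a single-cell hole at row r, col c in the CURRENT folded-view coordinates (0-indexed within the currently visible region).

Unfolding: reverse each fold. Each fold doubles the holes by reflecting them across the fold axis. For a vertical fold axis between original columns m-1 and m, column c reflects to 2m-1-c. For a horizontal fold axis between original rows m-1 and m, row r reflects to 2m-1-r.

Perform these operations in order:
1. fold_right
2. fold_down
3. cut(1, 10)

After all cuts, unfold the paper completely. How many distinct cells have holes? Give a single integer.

Op 1 fold_right: fold axis v@16; visible region now rows[0,4) x cols[16,32) = 4x16
Op 2 fold_down: fold axis h@2; visible region now rows[2,4) x cols[16,32) = 2x16
Op 3 cut(1, 10): punch at orig (3,26); cuts so far [(3, 26)]; region rows[2,4) x cols[16,32) = 2x16
Unfold 1 (reflect across h@2): 2 holes -> [(0, 26), (3, 26)]
Unfold 2 (reflect across v@16): 4 holes -> [(0, 5), (0, 26), (3, 5), (3, 26)]

Answer: 4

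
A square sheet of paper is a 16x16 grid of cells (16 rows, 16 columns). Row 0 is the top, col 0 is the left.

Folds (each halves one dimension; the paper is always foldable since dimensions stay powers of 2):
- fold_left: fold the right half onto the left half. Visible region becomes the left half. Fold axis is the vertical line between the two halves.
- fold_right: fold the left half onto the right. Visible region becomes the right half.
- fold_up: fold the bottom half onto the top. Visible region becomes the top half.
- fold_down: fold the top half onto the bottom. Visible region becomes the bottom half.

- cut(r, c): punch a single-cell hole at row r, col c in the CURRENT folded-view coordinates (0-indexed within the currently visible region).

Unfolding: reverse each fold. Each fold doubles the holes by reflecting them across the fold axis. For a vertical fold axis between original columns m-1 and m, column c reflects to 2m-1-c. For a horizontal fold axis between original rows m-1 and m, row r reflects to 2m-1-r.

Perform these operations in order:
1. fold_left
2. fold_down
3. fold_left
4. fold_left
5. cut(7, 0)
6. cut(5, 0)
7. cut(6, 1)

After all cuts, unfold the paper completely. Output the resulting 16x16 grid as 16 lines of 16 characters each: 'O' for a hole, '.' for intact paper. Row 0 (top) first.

Op 1 fold_left: fold axis v@8; visible region now rows[0,16) x cols[0,8) = 16x8
Op 2 fold_down: fold axis h@8; visible region now rows[8,16) x cols[0,8) = 8x8
Op 3 fold_left: fold axis v@4; visible region now rows[8,16) x cols[0,4) = 8x4
Op 4 fold_left: fold axis v@2; visible region now rows[8,16) x cols[0,2) = 8x2
Op 5 cut(7, 0): punch at orig (15,0); cuts so far [(15, 0)]; region rows[8,16) x cols[0,2) = 8x2
Op 6 cut(5, 0): punch at orig (13,0); cuts so far [(13, 0), (15, 0)]; region rows[8,16) x cols[0,2) = 8x2
Op 7 cut(6, 1): punch at orig (14,1); cuts so far [(13, 0), (14, 1), (15, 0)]; region rows[8,16) x cols[0,2) = 8x2
Unfold 1 (reflect across v@2): 6 holes -> [(13, 0), (13, 3), (14, 1), (14, 2), (15, 0), (15, 3)]
Unfold 2 (reflect across v@4): 12 holes -> [(13, 0), (13, 3), (13, 4), (13, 7), (14, 1), (14, 2), (14, 5), (14, 6), (15, 0), (15, 3), (15, 4), (15, 7)]
Unfold 3 (reflect across h@8): 24 holes -> [(0, 0), (0, 3), (0, 4), (0, 7), (1, 1), (1, 2), (1, 5), (1, 6), (2, 0), (2, 3), (2, 4), (2, 7), (13, 0), (13, 3), (13, 4), (13, 7), (14, 1), (14, 2), (14, 5), (14, 6), (15, 0), (15, 3), (15, 4), (15, 7)]
Unfold 4 (reflect across v@8): 48 holes -> [(0, 0), (0, 3), (0, 4), (0, 7), (0, 8), (0, 11), (0, 12), (0, 15), (1, 1), (1, 2), (1, 5), (1, 6), (1, 9), (1, 10), (1, 13), (1, 14), (2, 0), (2, 3), (2, 4), (2, 7), (2, 8), (2, 11), (2, 12), (2, 15), (13, 0), (13, 3), (13, 4), (13, 7), (13, 8), (13, 11), (13, 12), (13, 15), (14, 1), (14, 2), (14, 5), (14, 6), (14, 9), (14, 10), (14, 13), (14, 14), (15, 0), (15, 3), (15, 4), (15, 7), (15, 8), (15, 11), (15, 12), (15, 15)]

Answer: O..OO..OO..OO..O
.OO..OO..OO..OO.
O..OO..OO..OO..O
................
................
................
................
................
................
................
................
................
................
O..OO..OO..OO..O
.OO..OO..OO..OO.
O..OO..OO..OO..O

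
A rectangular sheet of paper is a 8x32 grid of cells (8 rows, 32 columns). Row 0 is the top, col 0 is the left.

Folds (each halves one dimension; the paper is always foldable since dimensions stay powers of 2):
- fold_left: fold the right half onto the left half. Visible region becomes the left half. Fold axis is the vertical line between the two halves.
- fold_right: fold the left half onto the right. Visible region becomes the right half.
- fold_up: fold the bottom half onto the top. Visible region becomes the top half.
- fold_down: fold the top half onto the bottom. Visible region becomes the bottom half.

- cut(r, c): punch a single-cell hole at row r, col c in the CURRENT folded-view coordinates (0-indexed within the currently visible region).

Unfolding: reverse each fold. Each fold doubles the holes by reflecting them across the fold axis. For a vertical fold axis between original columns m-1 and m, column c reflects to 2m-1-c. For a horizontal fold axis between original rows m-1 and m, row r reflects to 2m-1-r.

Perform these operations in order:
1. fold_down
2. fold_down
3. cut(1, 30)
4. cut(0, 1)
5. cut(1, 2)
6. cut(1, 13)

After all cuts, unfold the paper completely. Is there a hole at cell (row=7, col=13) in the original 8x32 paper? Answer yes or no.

Op 1 fold_down: fold axis h@4; visible region now rows[4,8) x cols[0,32) = 4x32
Op 2 fold_down: fold axis h@6; visible region now rows[6,8) x cols[0,32) = 2x32
Op 3 cut(1, 30): punch at orig (7,30); cuts so far [(7, 30)]; region rows[6,8) x cols[0,32) = 2x32
Op 4 cut(0, 1): punch at orig (6,1); cuts so far [(6, 1), (7, 30)]; region rows[6,8) x cols[0,32) = 2x32
Op 5 cut(1, 2): punch at orig (7,2); cuts so far [(6, 1), (7, 2), (7, 30)]; region rows[6,8) x cols[0,32) = 2x32
Op 6 cut(1, 13): punch at orig (7,13); cuts so far [(6, 1), (7, 2), (7, 13), (7, 30)]; region rows[6,8) x cols[0,32) = 2x32
Unfold 1 (reflect across h@6): 8 holes -> [(4, 2), (4, 13), (4, 30), (5, 1), (6, 1), (7, 2), (7, 13), (7, 30)]
Unfold 2 (reflect across h@4): 16 holes -> [(0, 2), (0, 13), (0, 30), (1, 1), (2, 1), (3, 2), (3, 13), (3, 30), (4, 2), (4, 13), (4, 30), (5, 1), (6, 1), (7, 2), (7, 13), (7, 30)]
Holes: [(0, 2), (0, 13), (0, 30), (1, 1), (2, 1), (3, 2), (3, 13), (3, 30), (4, 2), (4, 13), (4, 30), (5, 1), (6, 1), (7, 2), (7, 13), (7, 30)]

Answer: yes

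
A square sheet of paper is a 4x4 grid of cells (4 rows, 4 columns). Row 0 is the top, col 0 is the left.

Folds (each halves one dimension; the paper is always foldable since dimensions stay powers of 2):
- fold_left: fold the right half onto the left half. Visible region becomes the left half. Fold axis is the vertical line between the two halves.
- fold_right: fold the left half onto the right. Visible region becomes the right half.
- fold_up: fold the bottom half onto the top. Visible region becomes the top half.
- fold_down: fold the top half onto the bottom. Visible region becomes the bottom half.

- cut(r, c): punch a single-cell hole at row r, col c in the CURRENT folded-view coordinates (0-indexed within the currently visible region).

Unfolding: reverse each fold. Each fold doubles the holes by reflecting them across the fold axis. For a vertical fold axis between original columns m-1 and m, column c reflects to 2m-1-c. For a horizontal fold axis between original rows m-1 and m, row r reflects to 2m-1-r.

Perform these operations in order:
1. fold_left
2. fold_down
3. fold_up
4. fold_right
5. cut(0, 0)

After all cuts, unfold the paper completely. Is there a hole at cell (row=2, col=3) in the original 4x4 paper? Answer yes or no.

Answer: yes

Derivation:
Op 1 fold_left: fold axis v@2; visible region now rows[0,4) x cols[0,2) = 4x2
Op 2 fold_down: fold axis h@2; visible region now rows[2,4) x cols[0,2) = 2x2
Op 3 fold_up: fold axis h@3; visible region now rows[2,3) x cols[0,2) = 1x2
Op 4 fold_right: fold axis v@1; visible region now rows[2,3) x cols[1,2) = 1x1
Op 5 cut(0, 0): punch at orig (2,1); cuts so far [(2, 1)]; region rows[2,3) x cols[1,2) = 1x1
Unfold 1 (reflect across v@1): 2 holes -> [(2, 0), (2, 1)]
Unfold 2 (reflect across h@3): 4 holes -> [(2, 0), (2, 1), (3, 0), (3, 1)]
Unfold 3 (reflect across h@2): 8 holes -> [(0, 0), (0, 1), (1, 0), (1, 1), (2, 0), (2, 1), (3, 0), (3, 1)]
Unfold 4 (reflect across v@2): 16 holes -> [(0, 0), (0, 1), (0, 2), (0, 3), (1, 0), (1, 1), (1, 2), (1, 3), (2, 0), (2, 1), (2, 2), (2, 3), (3, 0), (3, 1), (3, 2), (3, 3)]
Holes: [(0, 0), (0, 1), (0, 2), (0, 3), (1, 0), (1, 1), (1, 2), (1, 3), (2, 0), (2, 1), (2, 2), (2, 3), (3, 0), (3, 1), (3, 2), (3, 3)]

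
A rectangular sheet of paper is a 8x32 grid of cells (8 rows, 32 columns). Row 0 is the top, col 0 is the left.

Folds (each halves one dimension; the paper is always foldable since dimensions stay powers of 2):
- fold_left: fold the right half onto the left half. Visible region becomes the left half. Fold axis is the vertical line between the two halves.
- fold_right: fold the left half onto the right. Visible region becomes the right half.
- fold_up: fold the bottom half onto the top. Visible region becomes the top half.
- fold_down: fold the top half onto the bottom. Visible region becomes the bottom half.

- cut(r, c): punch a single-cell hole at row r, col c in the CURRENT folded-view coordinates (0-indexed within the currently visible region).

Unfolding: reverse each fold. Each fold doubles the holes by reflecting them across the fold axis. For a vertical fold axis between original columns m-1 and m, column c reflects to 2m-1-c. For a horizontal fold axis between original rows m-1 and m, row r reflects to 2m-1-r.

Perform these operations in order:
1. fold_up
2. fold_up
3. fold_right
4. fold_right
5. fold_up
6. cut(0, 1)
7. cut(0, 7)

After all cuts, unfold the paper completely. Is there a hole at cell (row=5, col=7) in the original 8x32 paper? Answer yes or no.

Op 1 fold_up: fold axis h@4; visible region now rows[0,4) x cols[0,32) = 4x32
Op 2 fold_up: fold axis h@2; visible region now rows[0,2) x cols[0,32) = 2x32
Op 3 fold_right: fold axis v@16; visible region now rows[0,2) x cols[16,32) = 2x16
Op 4 fold_right: fold axis v@24; visible region now rows[0,2) x cols[24,32) = 2x8
Op 5 fold_up: fold axis h@1; visible region now rows[0,1) x cols[24,32) = 1x8
Op 6 cut(0, 1): punch at orig (0,25); cuts so far [(0, 25)]; region rows[0,1) x cols[24,32) = 1x8
Op 7 cut(0, 7): punch at orig (0,31); cuts so far [(0, 25), (0, 31)]; region rows[0,1) x cols[24,32) = 1x8
Unfold 1 (reflect across h@1): 4 holes -> [(0, 25), (0, 31), (1, 25), (1, 31)]
Unfold 2 (reflect across v@24): 8 holes -> [(0, 16), (0, 22), (0, 25), (0, 31), (1, 16), (1, 22), (1, 25), (1, 31)]
Unfold 3 (reflect across v@16): 16 holes -> [(0, 0), (0, 6), (0, 9), (0, 15), (0, 16), (0, 22), (0, 25), (0, 31), (1, 0), (1, 6), (1, 9), (1, 15), (1, 16), (1, 22), (1, 25), (1, 31)]
Unfold 4 (reflect across h@2): 32 holes -> [(0, 0), (0, 6), (0, 9), (0, 15), (0, 16), (0, 22), (0, 25), (0, 31), (1, 0), (1, 6), (1, 9), (1, 15), (1, 16), (1, 22), (1, 25), (1, 31), (2, 0), (2, 6), (2, 9), (2, 15), (2, 16), (2, 22), (2, 25), (2, 31), (3, 0), (3, 6), (3, 9), (3, 15), (3, 16), (3, 22), (3, 25), (3, 31)]
Unfold 5 (reflect across h@4): 64 holes -> [(0, 0), (0, 6), (0, 9), (0, 15), (0, 16), (0, 22), (0, 25), (0, 31), (1, 0), (1, 6), (1, 9), (1, 15), (1, 16), (1, 22), (1, 25), (1, 31), (2, 0), (2, 6), (2, 9), (2, 15), (2, 16), (2, 22), (2, 25), (2, 31), (3, 0), (3, 6), (3, 9), (3, 15), (3, 16), (3, 22), (3, 25), (3, 31), (4, 0), (4, 6), (4, 9), (4, 15), (4, 16), (4, 22), (4, 25), (4, 31), (5, 0), (5, 6), (5, 9), (5, 15), (5, 16), (5, 22), (5, 25), (5, 31), (6, 0), (6, 6), (6, 9), (6, 15), (6, 16), (6, 22), (6, 25), (6, 31), (7, 0), (7, 6), (7, 9), (7, 15), (7, 16), (7, 22), (7, 25), (7, 31)]
Holes: [(0, 0), (0, 6), (0, 9), (0, 15), (0, 16), (0, 22), (0, 25), (0, 31), (1, 0), (1, 6), (1, 9), (1, 15), (1, 16), (1, 22), (1, 25), (1, 31), (2, 0), (2, 6), (2, 9), (2, 15), (2, 16), (2, 22), (2, 25), (2, 31), (3, 0), (3, 6), (3, 9), (3, 15), (3, 16), (3, 22), (3, 25), (3, 31), (4, 0), (4, 6), (4, 9), (4, 15), (4, 16), (4, 22), (4, 25), (4, 31), (5, 0), (5, 6), (5, 9), (5, 15), (5, 16), (5, 22), (5, 25), (5, 31), (6, 0), (6, 6), (6, 9), (6, 15), (6, 16), (6, 22), (6, 25), (6, 31), (7, 0), (7, 6), (7, 9), (7, 15), (7, 16), (7, 22), (7, 25), (7, 31)]

Answer: no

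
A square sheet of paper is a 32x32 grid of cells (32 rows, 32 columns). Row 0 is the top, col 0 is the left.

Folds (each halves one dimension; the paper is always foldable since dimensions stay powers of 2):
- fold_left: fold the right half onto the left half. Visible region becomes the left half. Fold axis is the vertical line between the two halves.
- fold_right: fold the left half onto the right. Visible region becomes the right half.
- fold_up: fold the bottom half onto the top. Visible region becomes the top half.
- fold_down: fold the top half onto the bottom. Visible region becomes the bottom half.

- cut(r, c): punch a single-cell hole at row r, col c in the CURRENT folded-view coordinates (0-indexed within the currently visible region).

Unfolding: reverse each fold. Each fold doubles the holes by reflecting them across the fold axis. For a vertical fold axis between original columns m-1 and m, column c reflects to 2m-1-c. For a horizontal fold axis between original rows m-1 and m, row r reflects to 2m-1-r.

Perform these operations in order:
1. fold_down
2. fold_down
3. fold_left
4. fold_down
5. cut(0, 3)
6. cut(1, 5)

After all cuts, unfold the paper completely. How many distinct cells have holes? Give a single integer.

Op 1 fold_down: fold axis h@16; visible region now rows[16,32) x cols[0,32) = 16x32
Op 2 fold_down: fold axis h@24; visible region now rows[24,32) x cols[0,32) = 8x32
Op 3 fold_left: fold axis v@16; visible region now rows[24,32) x cols[0,16) = 8x16
Op 4 fold_down: fold axis h@28; visible region now rows[28,32) x cols[0,16) = 4x16
Op 5 cut(0, 3): punch at orig (28,3); cuts so far [(28, 3)]; region rows[28,32) x cols[0,16) = 4x16
Op 6 cut(1, 5): punch at orig (29,5); cuts so far [(28, 3), (29, 5)]; region rows[28,32) x cols[0,16) = 4x16
Unfold 1 (reflect across h@28): 4 holes -> [(26, 5), (27, 3), (28, 3), (29, 5)]
Unfold 2 (reflect across v@16): 8 holes -> [(26, 5), (26, 26), (27, 3), (27, 28), (28, 3), (28, 28), (29, 5), (29, 26)]
Unfold 3 (reflect across h@24): 16 holes -> [(18, 5), (18, 26), (19, 3), (19, 28), (20, 3), (20, 28), (21, 5), (21, 26), (26, 5), (26, 26), (27, 3), (27, 28), (28, 3), (28, 28), (29, 5), (29, 26)]
Unfold 4 (reflect across h@16): 32 holes -> [(2, 5), (2, 26), (3, 3), (3, 28), (4, 3), (4, 28), (5, 5), (5, 26), (10, 5), (10, 26), (11, 3), (11, 28), (12, 3), (12, 28), (13, 5), (13, 26), (18, 5), (18, 26), (19, 3), (19, 28), (20, 3), (20, 28), (21, 5), (21, 26), (26, 5), (26, 26), (27, 3), (27, 28), (28, 3), (28, 28), (29, 5), (29, 26)]

Answer: 32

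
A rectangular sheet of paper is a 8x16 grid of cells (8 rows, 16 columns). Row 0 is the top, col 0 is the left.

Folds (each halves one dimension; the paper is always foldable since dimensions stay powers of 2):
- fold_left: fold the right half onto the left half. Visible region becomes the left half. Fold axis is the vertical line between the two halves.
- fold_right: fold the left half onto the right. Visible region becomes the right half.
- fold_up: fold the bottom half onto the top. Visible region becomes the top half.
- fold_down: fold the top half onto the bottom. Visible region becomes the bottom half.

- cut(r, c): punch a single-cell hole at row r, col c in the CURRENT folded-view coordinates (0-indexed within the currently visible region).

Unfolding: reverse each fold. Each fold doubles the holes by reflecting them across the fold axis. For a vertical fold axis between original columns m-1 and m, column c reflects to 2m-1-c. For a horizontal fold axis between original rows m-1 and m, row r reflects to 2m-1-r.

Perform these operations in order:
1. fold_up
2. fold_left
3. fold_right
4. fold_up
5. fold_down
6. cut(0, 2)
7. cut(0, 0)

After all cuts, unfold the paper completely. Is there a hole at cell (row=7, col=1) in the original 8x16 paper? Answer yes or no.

Op 1 fold_up: fold axis h@4; visible region now rows[0,4) x cols[0,16) = 4x16
Op 2 fold_left: fold axis v@8; visible region now rows[0,4) x cols[0,8) = 4x8
Op 3 fold_right: fold axis v@4; visible region now rows[0,4) x cols[4,8) = 4x4
Op 4 fold_up: fold axis h@2; visible region now rows[0,2) x cols[4,8) = 2x4
Op 5 fold_down: fold axis h@1; visible region now rows[1,2) x cols[4,8) = 1x4
Op 6 cut(0, 2): punch at orig (1,6); cuts so far [(1, 6)]; region rows[1,2) x cols[4,8) = 1x4
Op 7 cut(0, 0): punch at orig (1,4); cuts so far [(1, 4), (1, 6)]; region rows[1,2) x cols[4,8) = 1x4
Unfold 1 (reflect across h@1): 4 holes -> [(0, 4), (0, 6), (1, 4), (1, 6)]
Unfold 2 (reflect across h@2): 8 holes -> [(0, 4), (0, 6), (1, 4), (1, 6), (2, 4), (2, 6), (3, 4), (3, 6)]
Unfold 3 (reflect across v@4): 16 holes -> [(0, 1), (0, 3), (0, 4), (0, 6), (1, 1), (1, 3), (1, 4), (1, 6), (2, 1), (2, 3), (2, 4), (2, 6), (3, 1), (3, 3), (3, 4), (3, 6)]
Unfold 4 (reflect across v@8): 32 holes -> [(0, 1), (0, 3), (0, 4), (0, 6), (0, 9), (0, 11), (0, 12), (0, 14), (1, 1), (1, 3), (1, 4), (1, 6), (1, 9), (1, 11), (1, 12), (1, 14), (2, 1), (2, 3), (2, 4), (2, 6), (2, 9), (2, 11), (2, 12), (2, 14), (3, 1), (3, 3), (3, 4), (3, 6), (3, 9), (3, 11), (3, 12), (3, 14)]
Unfold 5 (reflect across h@4): 64 holes -> [(0, 1), (0, 3), (0, 4), (0, 6), (0, 9), (0, 11), (0, 12), (0, 14), (1, 1), (1, 3), (1, 4), (1, 6), (1, 9), (1, 11), (1, 12), (1, 14), (2, 1), (2, 3), (2, 4), (2, 6), (2, 9), (2, 11), (2, 12), (2, 14), (3, 1), (3, 3), (3, 4), (3, 6), (3, 9), (3, 11), (3, 12), (3, 14), (4, 1), (4, 3), (4, 4), (4, 6), (4, 9), (4, 11), (4, 12), (4, 14), (5, 1), (5, 3), (5, 4), (5, 6), (5, 9), (5, 11), (5, 12), (5, 14), (6, 1), (6, 3), (6, 4), (6, 6), (6, 9), (6, 11), (6, 12), (6, 14), (7, 1), (7, 3), (7, 4), (7, 6), (7, 9), (7, 11), (7, 12), (7, 14)]
Holes: [(0, 1), (0, 3), (0, 4), (0, 6), (0, 9), (0, 11), (0, 12), (0, 14), (1, 1), (1, 3), (1, 4), (1, 6), (1, 9), (1, 11), (1, 12), (1, 14), (2, 1), (2, 3), (2, 4), (2, 6), (2, 9), (2, 11), (2, 12), (2, 14), (3, 1), (3, 3), (3, 4), (3, 6), (3, 9), (3, 11), (3, 12), (3, 14), (4, 1), (4, 3), (4, 4), (4, 6), (4, 9), (4, 11), (4, 12), (4, 14), (5, 1), (5, 3), (5, 4), (5, 6), (5, 9), (5, 11), (5, 12), (5, 14), (6, 1), (6, 3), (6, 4), (6, 6), (6, 9), (6, 11), (6, 12), (6, 14), (7, 1), (7, 3), (7, 4), (7, 6), (7, 9), (7, 11), (7, 12), (7, 14)]

Answer: yes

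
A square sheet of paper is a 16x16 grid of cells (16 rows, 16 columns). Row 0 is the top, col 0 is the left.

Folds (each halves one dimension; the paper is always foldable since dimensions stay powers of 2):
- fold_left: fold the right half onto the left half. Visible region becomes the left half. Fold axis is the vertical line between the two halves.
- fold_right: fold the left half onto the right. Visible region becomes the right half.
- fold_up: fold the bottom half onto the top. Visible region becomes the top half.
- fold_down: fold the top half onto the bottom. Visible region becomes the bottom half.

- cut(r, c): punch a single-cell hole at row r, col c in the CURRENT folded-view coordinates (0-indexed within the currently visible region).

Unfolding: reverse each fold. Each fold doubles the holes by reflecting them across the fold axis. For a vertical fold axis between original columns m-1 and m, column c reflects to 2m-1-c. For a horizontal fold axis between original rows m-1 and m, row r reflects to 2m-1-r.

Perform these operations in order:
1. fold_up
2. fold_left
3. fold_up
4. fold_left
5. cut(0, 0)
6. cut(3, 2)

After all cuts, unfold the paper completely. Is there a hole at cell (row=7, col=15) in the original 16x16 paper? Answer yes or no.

Answer: yes

Derivation:
Op 1 fold_up: fold axis h@8; visible region now rows[0,8) x cols[0,16) = 8x16
Op 2 fold_left: fold axis v@8; visible region now rows[0,8) x cols[0,8) = 8x8
Op 3 fold_up: fold axis h@4; visible region now rows[0,4) x cols[0,8) = 4x8
Op 4 fold_left: fold axis v@4; visible region now rows[0,4) x cols[0,4) = 4x4
Op 5 cut(0, 0): punch at orig (0,0); cuts so far [(0, 0)]; region rows[0,4) x cols[0,4) = 4x4
Op 6 cut(3, 2): punch at orig (3,2); cuts so far [(0, 0), (3, 2)]; region rows[0,4) x cols[0,4) = 4x4
Unfold 1 (reflect across v@4): 4 holes -> [(0, 0), (0, 7), (3, 2), (3, 5)]
Unfold 2 (reflect across h@4): 8 holes -> [(0, 0), (0, 7), (3, 2), (3, 5), (4, 2), (4, 5), (7, 0), (7, 7)]
Unfold 3 (reflect across v@8): 16 holes -> [(0, 0), (0, 7), (0, 8), (0, 15), (3, 2), (3, 5), (3, 10), (3, 13), (4, 2), (4, 5), (4, 10), (4, 13), (7, 0), (7, 7), (7, 8), (7, 15)]
Unfold 4 (reflect across h@8): 32 holes -> [(0, 0), (0, 7), (0, 8), (0, 15), (3, 2), (3, 5), (3, 10), (3, 13), (4, 2), (4, 5), (4, 10), (4, 13), (7, 0), (7, 7), (7, 8), (7, 15), (8, 0), (8, 7), (8, 8), (8, 15), (11, 2), (11, 5), (11, 10), (11, 13), (12, 2), (12, 5), (12, 10), (12, 13), (15, 0), (15, 7), (15, 8), (15, 15)]
Holes: [(0, 0), (0, 7), (0, 8), (0, 15), (3, 2), (3, 5), (3, 10), (3, 13), (4, 2), (4, 5), (4, 10), (4, 13), (7, 0), (7, 7), (7, 8), (7, 15), (8, 0), (8, 7), (8, 8), (8, 15), (11, 2), (11, 5), (11, 10), (11, 13), (12, 2), (12, 5), (12, 10), (12, 13), (15, 0), (15, 7), (15, 8), (15, 15)]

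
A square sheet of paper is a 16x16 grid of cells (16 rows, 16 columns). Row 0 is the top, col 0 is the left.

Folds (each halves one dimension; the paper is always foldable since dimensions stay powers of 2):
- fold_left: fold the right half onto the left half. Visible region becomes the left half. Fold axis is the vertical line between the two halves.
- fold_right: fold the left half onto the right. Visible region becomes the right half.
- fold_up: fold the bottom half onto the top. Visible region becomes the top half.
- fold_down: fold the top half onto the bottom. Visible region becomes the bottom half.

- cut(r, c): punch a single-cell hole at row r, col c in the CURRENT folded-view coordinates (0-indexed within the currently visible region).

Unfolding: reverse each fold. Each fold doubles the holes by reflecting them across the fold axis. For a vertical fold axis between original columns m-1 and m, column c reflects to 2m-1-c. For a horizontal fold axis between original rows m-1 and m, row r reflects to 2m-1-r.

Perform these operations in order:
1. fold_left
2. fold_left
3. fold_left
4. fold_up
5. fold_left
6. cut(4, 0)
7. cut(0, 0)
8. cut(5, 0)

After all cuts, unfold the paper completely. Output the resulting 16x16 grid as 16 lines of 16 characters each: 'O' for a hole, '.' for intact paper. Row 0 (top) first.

Op 1 fold_left: fold axis v@8; visible region now rows[0,16) x cols[0,8) = 16x8
Op 2 fold_left: fold axis v@4; visible region now rows[0,16) x cols[0,4) = 16x4
Op 3 fold_left: fold axis v@2; visible region now rows[0,16) x cols[0,2) = 16x2
Op 4 fold_up: fold axis h@8; visible region now rows[0,8) x cols[0,2) = 8x2
Op 5 fold_left: fold axis v@1; visible region now rows[0,8) x cols[0,1) = 8x1
Op 6 cut(4, 0): punch at orig (4,0); cuts so far [(4, 0)]; region rows[0,8) x cols[0,1) = 8x1
Op 7 cut(0, 0): punch at orig (0,0); cuts so far [(0, 0), (4, 0)]; region rows[0,8) x cols[0,1) = 8x1
Op 8 cut(5, 0): punch at orig (5,0); cuts so far [(0, 0), (4, 0), (5, 0)]; region rows[0,8) x cols[0,1) = 8x1
Unfold 1 (reflect across v@1): 6 holes -> [(0, 0), (0, 1), (4, 0), (4, 1), (5, 0), (5, 1)]
Unfold 2 (reflect across h@8): 12 holes -> [(0, 0), (0, 1), (4, 0), (4, 1), (5, 0), (5, 1), (10, 0), (10, 1), (11, 0), (11, 1), (15, 0), (15, 1)]
Unfold 3 (reflect across v@2): 24 holes -> [(0, 0), (0, 1), (0, 2), (0, 3), (4, 0), (4, 1), (4, 2), (4, 3), (5, 0), (5, 1), (5, 2), (5, 3), (10, 0), (10, 1), (10, 2), (10, 3), (11, 0), (11, 1), (11, 2), (11, 3), (15, 0), (15, 1), (15, 2), (15, 3)]
Unfold 4 (reflect across v@4): 48 holes -> [(0, 0), (0, 1), (0, 2), (0, 3), (0, 4), (0, 5), (0, 6), (0, 7), (4, 0), (4, 1), (4, 2), (4, 3), (4, 4), (4, 5), (4, 6), (4, 7), (5, 0), (5, 1), (5, 2), (5, 3), (5, 4), (5, 5), (5, 6), (5, 7), (10, 0), (10, 1), (10, 2), (10, 3), (10, 4), (10, 5), (10, 6), (10, 7), (11, 0), (11, 1), (11, 2), (11, 3), (11, 4), (11, 5), (11, 6), (11, 7), (15, 0), (15, 1), (15, 2), (15, 3), (15, 4), (15, 5), (15, 6), (15, 7)]
Unfold 5 (reflect across v@8): 96 holes -> [(0, 0), (0, 1), (0, 2), (0, 3), (0, 4), (0, 5), (0, 6), (0, 7), (0, 8), (0, 9), (0, 10), (0, 11), (0, 12), (0, 13), (0, 14), (0, 15), (4, 0), (4, 1), (4, 2), (4, 3), (4, 4), (4, 5), (4, 6), (4, 7), (4, 8), (4, 9), (4, 10), (4, 11), (4, 12), (4, 13), (4, 14), (4, 15), (5, 0), (5, 1), (5, 2), (5, 3), (5, 4), (5, 5), (5, 6), (5, 7), (5, 8), (5, 9), (5, 10), (5, 11), (5, 12), (5, 13), (5, 14), (5, 15), (10, 0), (10, 1), (10, 2), (10, 3), (10, 4), (10, 5), (10, 6), (10, 7), (10, 8), (10, 9), (10, 10), (10, 11), (10, 12), (10, 13), (10, 14), (10, 15), (11, 0), (11, 1), (11, 2), (11, 3), (11, 4), (11, 5), (11, 6), (11, 7), (11, 8), (11, 9), (11, 10), (11, 11), (11, 12), (11, 13), (11, 14), (11, 15), (15, 0), (15, 1), (15, 2), (15, 3), (15, 4), (15, 5), (15, 6), (15, 7), (15, 8), (15, 9), (15, 10), (15, 11), (15, 12), (15, 13), (15, 14), (15, 15)]

Answer: OOOOOOOOOOOOOOOO
................
................
................
OOOOOOOOOOOOOOOO
OOOOOOOOOOOOOOOO
................
................
................
................
OOOOOOOOOOOOOOOO
OOOOOOOOOOOOOOOO
................
................
................
OOOOOOOOOOOOOOOO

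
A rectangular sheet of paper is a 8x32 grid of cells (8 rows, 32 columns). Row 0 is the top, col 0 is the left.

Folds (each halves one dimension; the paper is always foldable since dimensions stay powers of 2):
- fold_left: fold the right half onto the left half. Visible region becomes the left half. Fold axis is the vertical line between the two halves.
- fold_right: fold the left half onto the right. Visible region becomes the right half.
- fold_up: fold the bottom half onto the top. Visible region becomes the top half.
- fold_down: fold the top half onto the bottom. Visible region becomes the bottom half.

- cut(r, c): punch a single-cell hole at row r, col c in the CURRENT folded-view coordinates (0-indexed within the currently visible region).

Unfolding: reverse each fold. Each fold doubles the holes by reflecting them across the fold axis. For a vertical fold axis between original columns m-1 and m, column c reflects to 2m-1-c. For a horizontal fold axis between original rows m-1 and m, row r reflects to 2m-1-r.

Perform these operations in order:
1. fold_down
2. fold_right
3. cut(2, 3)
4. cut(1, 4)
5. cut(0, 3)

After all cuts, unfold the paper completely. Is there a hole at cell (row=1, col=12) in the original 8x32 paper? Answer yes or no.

Answer: yes

Derivation:
Op 1 fold_down: fold axis h@4; visible region now rows[4,8) x cols[0,32) = 4x32
Op 2 fold_right: fold axis v@16; visible region now rows[4,8) x cols[16,32) = 4x16
Op 3 cut(2, 3): punch at orig (6,19); cuts so far [(6, 19)]; region rows[4,8) x cols[16,32) = 4x16
Op 4 cut(1, 4): punch at orig (5,20); cuts so far [(5, 20), (6, 19)]; region rows[4,8) x cols[16,32) = 4x16
Op 5 cut(0, 3): punch at orig (4,19); cuts so far [(4, 19), (5, 20), (6, 19)]; region rows[4,8) x cols[16,32) = 4x16
Unfold 1 (reflect across v@16): 6 holes -> [(4, 12), (4, 19), (5, 11), (5, 20), (6, 12), (6, 19)]
Unfold 2 (reflect across h@4): 12 holes -> [(1, 12), (1, 19), (2, 11), (2, 20), (3, 12), (3, 19), (4, 12), (4, 19), (5, 11), (5, 20), (6, 12), (6, 19)]
Holes: [(1, 12), (1, 19), (2, 11), (2, 20), (3, 12), (3, 19), (4, 12), (4, 19), (5, 11), (5, 20), (6, 12), (6, 19)]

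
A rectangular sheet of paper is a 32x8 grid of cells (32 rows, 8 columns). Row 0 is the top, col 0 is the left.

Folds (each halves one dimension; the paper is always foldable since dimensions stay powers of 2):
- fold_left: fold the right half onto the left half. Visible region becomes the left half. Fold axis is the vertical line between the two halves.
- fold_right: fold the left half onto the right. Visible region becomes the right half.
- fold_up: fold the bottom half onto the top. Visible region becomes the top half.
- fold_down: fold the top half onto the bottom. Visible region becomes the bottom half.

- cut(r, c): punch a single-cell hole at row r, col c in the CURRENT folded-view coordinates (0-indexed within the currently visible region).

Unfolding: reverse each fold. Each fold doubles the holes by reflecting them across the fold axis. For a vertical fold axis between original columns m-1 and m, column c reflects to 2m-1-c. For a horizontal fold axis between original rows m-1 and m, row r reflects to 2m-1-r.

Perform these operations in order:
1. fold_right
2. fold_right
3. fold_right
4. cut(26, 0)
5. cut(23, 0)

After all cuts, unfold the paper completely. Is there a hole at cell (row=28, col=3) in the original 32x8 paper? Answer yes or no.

Answer: no

Derivation:
Op 1 fold_right: fold axis v@4; visible region now rows[0,32) x cols[4,8) = 32x4
Op 2 fold_right: fold axis v@6; visible region now rows[0,32) x cols[6,8) = 32x2
Op 3 fold_right: fold axis v@7; visible region now rows[0,32) x cols[7,8) = 32x1
Op 4 cut(26, 0): punch at orig (26,7); cuts so far [(26, 7)]; region rows[0,32) x cols[7,8) = 32x1
Op 5 cut(23, 0): punch at orig (23,7); cuts so far [(23, 7), (26, 7)]; region rows[0,32) x cols[7,8) = 32x1
Unfold 1 (reflect across v@7): 4 holes -> [(23, 6), (23, 7), (26, 6), (26, 7)]
Unfold 2 (reflect across v@6): 8 holes -> [(23, 4), (23, 5), (23, 6), (23, 7), (26, 4), (26, 5), (26, 6), (26, 7)]
Unfold 3 (reflect across v@4): 16 holes -> [(23, 0), (23, 1), (23, 2), (23, 3), (23, 4), (23, 5), (23, 6), (23, 7), (26, 0), (26, 1), (26, 2), (26, 3), (26, 4), (26, 5), (26, 6), (26, 7)]
Holes: [(23, 0), (23, 1), (23, 2), (23, 3), (23, 4), (23, 5), (23, 6), (23, 7), (26, 0), (26, 1), (26, 2), (26, 3), (26, 4), (26, 5), (26, 6), (26, 7)]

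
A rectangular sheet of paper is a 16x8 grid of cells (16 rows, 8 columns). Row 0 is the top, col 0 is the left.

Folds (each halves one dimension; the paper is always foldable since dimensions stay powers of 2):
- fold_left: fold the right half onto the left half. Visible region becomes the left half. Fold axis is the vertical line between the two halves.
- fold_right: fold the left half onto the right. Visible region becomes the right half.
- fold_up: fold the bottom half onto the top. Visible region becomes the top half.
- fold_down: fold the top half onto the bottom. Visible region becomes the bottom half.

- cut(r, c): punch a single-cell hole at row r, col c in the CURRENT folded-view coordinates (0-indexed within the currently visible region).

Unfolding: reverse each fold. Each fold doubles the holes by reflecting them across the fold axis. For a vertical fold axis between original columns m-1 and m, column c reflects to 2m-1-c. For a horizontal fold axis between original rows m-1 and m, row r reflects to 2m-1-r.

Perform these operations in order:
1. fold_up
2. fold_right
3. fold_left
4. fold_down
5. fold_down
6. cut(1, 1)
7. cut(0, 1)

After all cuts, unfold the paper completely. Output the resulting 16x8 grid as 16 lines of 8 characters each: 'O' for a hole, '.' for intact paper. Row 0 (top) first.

Answer: .OO..OO.
.OO..OO.
.OO..OO.
.OO..OO.
.OO..OO.
.OO..OO.
.OO..OO.
.OO..OO.
.OO..OO.
.OO..OO.
.OO..OO.
.OO..OO.
.OO..OO.
.OO..OO.
.OO..OO.
.OO..OO.

Derivation:
Op 1 fold_up: fold axis h@8; visible region now rows[0,8) x cols[0,8) = 8x8
Op 2 fold_right: fold axis v@4; visible region now rows[0,8) x cols[4,8) = 8x4
Op 3 fold_left: fold axis v@6; visible region now rows[0,8) x cols[4,6) = 8x2
Op 4 fold_down: fold axis h@4; visible region now rows[4,8) x cols[4,6) = 4x2
Op 5 fold_down: fold axis h@6; visible region now rows[6,8) x cols[4,6) = 2x2
Op 6 cut(1, 1): punch at orig (7,5); cuts so far [(7, 5)]; region rows[6,8) x cols[4,6) = 2x2
Op 7 cut(0, 1): punch at orig (6,5); cuts so far [(6, 5), (7, 5)]; region rows[6,8) x cols[4,6) = 2x2
Unfold 1 (reflect across h@6): 4 holes -> [(4, 5), (5, 5), (6, 5), (7, 5)]
Unfold 2 (reflect across h@4): 8 holes -> [(0, 5), (1, 5), (2, 5), (3, 5), (4, 5), (5, 5), (6, 5), (7, 5)]
Unfold 3 (reflect across v@6): 16 holes -> [(0, 5), (0, 6), (1, 5), (1, 6), (2, 5), (2, 6), (3, 5), (3, 6), (4, 5), (4, 6), (5, 5), (5, 6), (6, 5), (6, 6), (7, 5), (7, 6)]
Unfold 4 (reflect across v@4): 32 holes -> [(0, 1), (0, 2), (0, 5), (0, 6), (1, 1), (1, 2), (1, 5), (1, 6), (2, 1), (2, 2), (2, 5), (2, 6), (3, 1), (3, 2), (3, 5), (3, 6), (4, 1), (4, 2), (4, 5), (4, 6), (5, 1), (5, 2), (5, 5), (5, 6), (6, 1), (6, 2), (6, 5), (6, 6), (7, 1), (7, 2), (7, 5), (7, 6)]
Unfold 5 (reflect across h@8): 64 holes -> [(0, 1), (0, 2), (0, 5), (0, 6), (1, 1), (1, 2), (1, 5), (1, 6), (2, 1), (2, 2), (2, 5), (2, 6), (3, 1), (3, 2), (3, 5), (3, 6), (4, 1), (4, 2), (4, 5), (4, 6), (5, 1), (5, 2), (5, 5), (5, 6), (6, 1), (6, 2), (6, 5), (6, 6), (7, 1), (7, 2), (7, 5), (7, 6), (8, 1), (8, 2), (8, 5), (8, 6), (9, 1), (9, 2), (9, 5), (9, 6), (10, 1), (10, 2), (10, 5), (10, 6), (11, 1), (11, 2), (11, 5), (11, 6), (12, 1), (12, 2), (12, 5), (12, 6), (13, 1), (13, 2), (13, 5), (13, 6), (14, 1), (14, 2), (14, 5), (14, 6), (15, 1), (15, 2), (15, 5), (15, 6)]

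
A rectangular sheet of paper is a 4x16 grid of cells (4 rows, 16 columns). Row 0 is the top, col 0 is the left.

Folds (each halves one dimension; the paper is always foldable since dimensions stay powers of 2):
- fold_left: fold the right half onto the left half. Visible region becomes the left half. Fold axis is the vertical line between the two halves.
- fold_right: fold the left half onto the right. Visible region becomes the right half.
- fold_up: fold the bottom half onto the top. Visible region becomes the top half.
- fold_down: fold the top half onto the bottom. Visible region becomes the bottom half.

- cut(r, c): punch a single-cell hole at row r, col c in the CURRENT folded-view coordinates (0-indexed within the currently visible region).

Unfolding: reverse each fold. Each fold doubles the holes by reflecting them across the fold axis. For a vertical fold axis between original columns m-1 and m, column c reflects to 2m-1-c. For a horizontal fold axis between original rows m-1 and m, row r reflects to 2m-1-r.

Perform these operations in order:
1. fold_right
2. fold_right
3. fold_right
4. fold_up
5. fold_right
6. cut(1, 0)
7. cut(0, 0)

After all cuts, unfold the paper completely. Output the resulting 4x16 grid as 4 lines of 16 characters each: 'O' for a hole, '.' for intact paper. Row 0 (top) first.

Op 1 fold_right: fold axis v@8; visible region now rows[0,4) x cols[8,16) = 4x8
Op 2 fold_right: fold axis v@12; visible region now rows[0,4) x cols[12,16) = 4x4
Op 3 fold_right: fold axis v@14; visible region now rows[0,4) x cols[14,16) = 4x2
Op 4 fold_up: fold axis h@2; visible region now rows[0,2) x cols[14,16) = 2x2
Op 5 fold_right: fold axis v@15; visible region now rows[0,2) x cols[15,16) = 2x1
Op 6 cut(1, 0): punch at orig (1,15); cuts so far [(1, 15)]; region rows[0,2) x cols[15,16) = 2x1
Op 7 cut(0, 0): punch at orig (0,15); cuts so far [(0, 15), (1, 15)]; region rows[0,2) x cols[15,16) = 2x1
Unfold 1 (reflect across v@15): 4 holes -> [(0, 14), (0, 15), (1, 14), (1, 15)]
Unfold 2 (reflect across h@2): 8 holes -> [(0, 14), (0, 15), (1, 14), (1, 15), (2, 14), (2, 15), (3, 14), (3, 15)]
Unfold 3 (reflect across v@14): 16 holes -> [(0, 12), (0, 13), (0, 14), (0, 15), (1, 12), (1, 13), (1, 14), (1, 15), (2, 12), (2, 13), (2, 14), (2, 15), (3, 12), (3, 13), (3, 14), (3, 15)]
Unfold 4 (reflect across v@12): 32 holes -> [(0, 8), (0, 9), (0, 10), (0, 11), (0, 12), (0, 13), (0, 14), (0, 15), (1, 8), (1, 9), (1, 10), (1, 11), (1, 12), (1, 13), (1, 14), (1, 15), (2, 8), (2, 9), (2, 10), (2, 11), (2, 12), (2, 13), (2, 14), (2, 15), (3, 8), (3, 9), (3, 10), (3, 11), (3, 12), (3, 13), (3, 14), (3, 15)]
Unfold 5 (reflect across v@8): 64 holes -> [(0, 0), (0, 1), (0, 2), (0, 3), (0, 4), (0, 5), (0, 6), (0, 7), (0, 8), (0, 9), (0, 10), (0, 11), (0, 12), (0, 13), (0, 14), (0, 15), (1, 0), (1, 1), (1, 2), (1, 3), (1, 4), (1, 5), (1, 6), (1, 7), (1, 8), (1, 9), (1, 10), (1, 11), (1, 12), (1, 13), (1, 14), (1, 15), (2, 0), (2, 1), (2, 2), (2, 3), (2, 4), (2, 5), (2, 6), (2, 7), (2, 8), (2, 9), (2, 10), (2, 11), (2, 12), (2, 13), (2, 14), (2, 15), (3, 0), (3, 1), (3, 2), (3, 3), (3, 4), (3, 5), (3, 6), (3, 7), (3, 8), (3, 9), (3, 10), (3, 11), (3, 12), (3, 13), (3, 14), (3, 15)]

Answer: OOOOOOOOOOOOOOOO
OOOOOOOOOOOOOOOO
OOOOOOOOOOOOOOOO
OOOOOOOOOOOOOOOO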